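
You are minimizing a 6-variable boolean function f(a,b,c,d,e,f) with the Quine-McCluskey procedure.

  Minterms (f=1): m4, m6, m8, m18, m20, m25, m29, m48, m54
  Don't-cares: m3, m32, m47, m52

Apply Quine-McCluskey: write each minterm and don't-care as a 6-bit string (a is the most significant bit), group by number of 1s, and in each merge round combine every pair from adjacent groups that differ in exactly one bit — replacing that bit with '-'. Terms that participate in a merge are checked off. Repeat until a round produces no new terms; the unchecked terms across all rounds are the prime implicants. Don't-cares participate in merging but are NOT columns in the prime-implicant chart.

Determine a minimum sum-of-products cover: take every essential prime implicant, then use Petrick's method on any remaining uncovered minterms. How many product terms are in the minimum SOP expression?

size-2^0 implicants → 000011  000100(✓)  000110(✓)  001000  010010  010100(✓)  011001(✓)  011101(✓)  100000(✓)  101111  110000(✓)  110100(✓)  110110(✓)
size-2^1 implicants → -10100  0-0100  0001-0  011-01  1-0000  110-00  1101-0
Unchecked terms (primes): -10100, 0-0100, 000011, 0001-0, 001000, 010010, 011-01, 1-0000, 101111, 110-00, 1101-0
Minterm coverage:
  m4 ⊆ 0-0100,0001-0
  m6 ⊆ 0001-0 [E]
  m8 ⊆ 001000 [E]
  m18 ⊆ 010010 [E]
  m20 ⊆ -10100,0-0100
  m25 ⊆ 011-01 [E]
  m29 ⊆ 011-01 [E]
  m48 ⊆ 1-0000,110-00
  m54 ⊆ 1101-0 [E]
E = {0001-0, 001000, 010010, 011-01, 1101-0}
Petrick residual → -10100, 1-0000
Cover = bc'de'f' + a'b'c'df' + a'b'cd'e'f' + a'bc'd'ef' + a'bce'f + ac'd'e'f' + abc'df'  |cover|=7

7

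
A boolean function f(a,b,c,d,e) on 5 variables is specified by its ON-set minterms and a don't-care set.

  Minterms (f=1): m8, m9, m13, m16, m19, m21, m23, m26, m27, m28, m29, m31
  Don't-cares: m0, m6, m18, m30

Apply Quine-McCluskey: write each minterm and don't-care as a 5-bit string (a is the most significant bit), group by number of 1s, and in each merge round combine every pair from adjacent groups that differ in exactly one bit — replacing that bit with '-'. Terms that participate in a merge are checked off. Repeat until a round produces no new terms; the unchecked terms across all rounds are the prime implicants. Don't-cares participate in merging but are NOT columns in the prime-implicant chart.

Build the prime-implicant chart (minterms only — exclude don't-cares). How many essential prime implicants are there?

[col 0] 00000*, 00110, 01000*, 01001*, 01101*, 10000*, 10010*, 10011*, 10101*, 10111*, 11010*, 11011*, 11100*, 11101*, 11110*, 11111*
[col 1] -0000, -1101, 0-000, 01-01, 0100-, 1-010*, 1-011*, 1-101*, 1-111*, 10-11*, 100-0, 1001-*, 101-1*, 11-10*, 11-11*, 1101-*, 111-0*, 111-1*, 1110-*, 1111-*
[col 2] 1--11, 1-01-, 1-1-1, 11-1-, 111--
Prime implicants: -0000, -1101, 0-000, 00110, 01-01, 0100-, 1--11, 1-01-, 1-1-1, 100-0, 11-1-, 111--
PI chart (minterm → PIs covering it):
  8 | 0-000,0100-
  9 | 01-01,0100-
  13 | -1101,01-01
  16 | -0000,100-0
  19 | 1--11,1-01-
  21 | 1-1-1  (sole → essential)
  23 | 1--11,1-1-1
  26 | 1-01-,11-1-
  27 | 1--11,1-01-,11-1-
  28 | 111--  (sole → essential)
  29 | -1101,1-1-1,111--
  31 | 1--11,1-1-1,11-1-,111--
Essential prime implicants: 1-1-1, 111--

2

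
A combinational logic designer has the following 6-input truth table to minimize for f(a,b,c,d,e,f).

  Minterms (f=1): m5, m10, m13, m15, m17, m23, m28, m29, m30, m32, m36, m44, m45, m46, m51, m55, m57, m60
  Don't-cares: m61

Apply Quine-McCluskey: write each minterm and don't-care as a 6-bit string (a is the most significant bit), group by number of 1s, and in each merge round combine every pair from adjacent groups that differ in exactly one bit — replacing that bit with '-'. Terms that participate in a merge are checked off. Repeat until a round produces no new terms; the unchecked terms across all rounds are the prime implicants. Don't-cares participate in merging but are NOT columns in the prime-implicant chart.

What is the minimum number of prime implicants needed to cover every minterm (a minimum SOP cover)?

Round 0: 000101✓ 001010 001101✓ 001111✓ 010001 010111✓ 011100✓ 011101✓ 011110✓ 100000✓ 100100✓ 101100✓ 101101✓ 101110✓ 110011✓ 110111✓ 111001✓ 111100✓ 111101✓
Round 1: -01101✓ -10111 -11100✓ -11101✓ 0-1101✓ 00-101 0011-1 0111-0 01110-✓ 1-1100✓ 1-1101✓ 10-100 100-00 1011-0 10110-✓ 110-11 111-01 11110-✓
Round 2: --1101 -1110- 1-110-
PIs = {--1101, -10111, -1110-, 00-101, 001010, 0011-1, 010001, 0111-0, 1-110-, 10-100, 100-00, 1011-0, 110-11, 111-01}
Coverage chart:
  m5: 00-101 ←essential
  m10: 001010 ←essential
  m13: --1101,00-101,0011-1
  m15: 0011-1 ←essential
  m17: 010001 ←essential
  m23: -10111 ←essential
  m28: -1110-,0111-0
  m29: --1101,-1110-
  m30: 0111-0 ←essential
  m32: 100-00 ←essential
  m36: 10-100,100-00
  m44: 1-110-,10-100,1011-0
  m45: --1101,1-110-
  m46: 1011-0 ←essential
  m51: 110-11 ←essential
  m55: -10111,110-11
  m57: 111-01 ←essential
  m60: -1110-,1-110-
Essential: -10111, 00-101, 001010, 0011-1, 010001, 0111-0, 100-00, 1011-0, 110-11, 111-01
Petrick residual → --1101, -1110-
Min cover (12 terms): cde'f + bc'def + bcde' + a'b'de'f + a'b'cd'ef' + a'b'cdf + a'bc'd'e'f + a'bcdf' + ab'c'e'f' + ab'cdf' + abc'ef + abce'f

12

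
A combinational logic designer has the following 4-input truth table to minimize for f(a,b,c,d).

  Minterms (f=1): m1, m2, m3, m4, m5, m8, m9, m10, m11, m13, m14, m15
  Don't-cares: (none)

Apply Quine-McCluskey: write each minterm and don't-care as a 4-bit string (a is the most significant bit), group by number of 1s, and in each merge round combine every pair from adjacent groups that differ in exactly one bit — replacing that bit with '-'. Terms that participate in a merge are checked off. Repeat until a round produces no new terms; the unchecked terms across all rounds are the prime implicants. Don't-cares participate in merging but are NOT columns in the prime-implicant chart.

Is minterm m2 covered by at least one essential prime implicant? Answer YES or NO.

YES

Round 0: 0001✓ 0010✓ 0011✓ 0100✓ 0101✓ 1000✓ 1001✓ 1010✓ 1011✓ 1101✓ 1110✓ 1111✓
Round 1: -001✓ -010✓ -011✓ -101✓ 0-01✓ 00-1✓ 001-✓ 010- 1-01✓ 1-10✓ 1-11✓ 10-0✓ 10-1✓ 100-✓ 101-✓ 11-1✓ 111-✓
Round 2: --01 -0-1 -01- 1--1 1-1- 10--
PIs = {--01, -0-1, -01-, 010-, 1--1, 1-1-, 10--}
Coverage chart:
  m1: --01,-0-1
  m2: -01- ←essential
  m3: -0-1,-01-
  m4: 010- ←essential
  m5: --01,010-
  m8: 10-- ←essential
  m9: --01,-0-1,1--1,10--
  m10: -01-,1-1-,10--
  m11: -0-1,-01-,1--1,1-1-,10--
  m13: --01,1--1
  m14: 1-1- ←essential
  m15: 1--1,1-1-
Essential: -01-, 010-, 1-1-, 10--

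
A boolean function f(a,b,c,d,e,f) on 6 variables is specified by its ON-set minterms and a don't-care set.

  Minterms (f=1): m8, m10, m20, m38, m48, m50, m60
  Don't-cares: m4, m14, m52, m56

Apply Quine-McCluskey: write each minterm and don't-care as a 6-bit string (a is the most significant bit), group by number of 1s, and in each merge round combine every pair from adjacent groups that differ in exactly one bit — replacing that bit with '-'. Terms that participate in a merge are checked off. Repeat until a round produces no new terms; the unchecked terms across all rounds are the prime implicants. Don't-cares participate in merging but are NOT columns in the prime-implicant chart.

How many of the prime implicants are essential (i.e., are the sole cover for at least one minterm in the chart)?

[col 0] 000100*, 001000*, 001010*, 001110*, 010100*, 100110, 110000*, 110010*, 110100*, 111000*, 111100*
[col 1] -10100, 0-0100, 001-10, 0010-0, 11-000*, 11-100*, 110-00*, 1100-0, 111-00*
[col 2] 11--00
Prime implicants: -10100, 0-0100, 001-10, 0010-0, 100110, 11--00, 1100-0
PI chart (minterm → PIs covering it):
  8 | 0010-0  (sole → essential)
  10 | 001-10,0010-0
  20 | -10100,0-0100
  38 | 100110  (sole → essential)
  48 | 11--00,1100-0
  50 | 1100-0  (sole → essential)
  60 | 11--00  (sole → essential)
Essential prime implicants: 0010-0, 100110, 11--00, 1100-0

4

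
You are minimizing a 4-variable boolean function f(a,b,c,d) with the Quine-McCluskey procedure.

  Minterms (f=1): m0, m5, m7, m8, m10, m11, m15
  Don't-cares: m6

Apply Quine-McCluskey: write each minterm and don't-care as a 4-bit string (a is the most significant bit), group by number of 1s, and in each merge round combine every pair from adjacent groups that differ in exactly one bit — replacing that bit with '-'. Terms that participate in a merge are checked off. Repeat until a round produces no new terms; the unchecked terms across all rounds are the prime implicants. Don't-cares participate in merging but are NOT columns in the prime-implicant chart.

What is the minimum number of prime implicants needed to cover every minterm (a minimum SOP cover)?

4

[col 0] 0000*, 0101*, 0110*, 0111*, 1000*, 1010*, 1011*, 1111*
[col 1] -000, -111, 01-1, 011-, 1-11, 10-0, 101-
Prime implicants: -000, -111, 01-1, 011-, 1-11, 10-0, 101-
PI chart (minterm → PIs covering it):
  0 | -000  (sole → essential)
  5 | 01-1  (sole → essential)
  7 | -111,01-1,011-
  8 | -000,10-0
  10 | 10-0,101-
  11 | 1-11,101-
  15 | -111,1-11
Essential prime implicants: -000, 01-1
Petrick residual → -111, 101-
Minimum SOP uses 4 PIs: b'c'd' + bcd + a'bd + ab'c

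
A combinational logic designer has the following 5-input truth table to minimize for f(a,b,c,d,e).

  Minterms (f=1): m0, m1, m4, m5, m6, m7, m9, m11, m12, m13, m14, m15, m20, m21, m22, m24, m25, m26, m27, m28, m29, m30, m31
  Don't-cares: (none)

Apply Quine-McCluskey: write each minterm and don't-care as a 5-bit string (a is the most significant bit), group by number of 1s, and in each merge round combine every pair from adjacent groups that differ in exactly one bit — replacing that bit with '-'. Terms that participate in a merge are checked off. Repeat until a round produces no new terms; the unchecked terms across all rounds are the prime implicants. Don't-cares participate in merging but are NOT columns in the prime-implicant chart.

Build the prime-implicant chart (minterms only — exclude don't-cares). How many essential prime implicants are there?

[col 0] 00000*, 00001*, 00100*, 00101*, 00110*, 00111*, 01001*, 01011*, 01100*, 01101*, 01110*, 01111*, 10100*, 10101*, 10110*, 11000*, 11001*, 11010*, 11011*, 11100*, 11101*, 11110*, 11111*
[col 1] -0100*, -0101*, -0110*, -1001*, -1011*, -1100*, -1101*, -1110*, -1111*, 0-001*, 0-100*, 0-101*, 0-110*, 0-111*, 00-00*, 00-01*, 0000-*, 001-0*, 001-1*, 0010-*, 0011-*, 01-01*, 01-11*, 010-1*, 011-0*, 011-1*, 0110-*, 0111-*, 1-100*, 1-101*, 1-110*, 101-0*, 1010-*, 11-00*, 11-01*, 11-10*, 11-11*, 110-0*, 110-1*, 1100-*, 1101-*, 111-0*, 111-1*, 1110-*, 1111-*
[col 2] --100*, --101*, --110*, -01-0*, -010-*, -1-01*, -1-11*, -10-1*, -11-0*, -11-1*, -110-*, -111-*, 0--01, 0-1-0*, 0-1-1*, 0-10-*, 0-11-*, 00-0-, 001--*, 01--1*, 011--*, 1-1-0*, 1-10-*, 11--0*, 11--1*, 11-0-*, 11-1-*, 110--*, 111--*
[col 3] --1-0, --10-, -1--1, -11--, 0-1--, 11---
Prime implicants: --1-0, --10-, -1--1, -11--, 0--01, 0-1--, 00-0-, 11---
PI chart (minterm → PIs covering it):
  0 | 00-0-  (sole → essential)
  1 | 0--01,00-0-
  4 | --1-0,--10-,0-1--,00-0-
  5 | --10-,0--01,0-1--,00-0-
  6 | --1-0,0-1--
  7 | 0-1--  (sole → essential)
  9 | -1--1,0--01
  11 | -1--1  (sole → essential)
  12 | --1-0,--10-,-11--,0-1--
  13 | --10-,-1--1,-11--,0--01,0-1--
  14 | --1-0,-11--,0-1--
  15 | -1--1,-11--,0-1--
  20 | --1-0,--10-
  21 | --10-  (sole → essential)
  22 | --1-0  (sole → essential)
  24 | 11---  (sole → essential)
  25 | -1--1,11---
  26 | 11---  (sole → essential)
  27 | -1--1,11---
  28 | --1-0,--10-,-11--,11---
  29 | --10-,-1--1,-11--,11---
  30 | --1-0,-11--,11---
  31 | -1--1,-11--,11---
Essential prime implicants: --1-0, --10-, -1--1, 0-1--, 00-0-, 11---

6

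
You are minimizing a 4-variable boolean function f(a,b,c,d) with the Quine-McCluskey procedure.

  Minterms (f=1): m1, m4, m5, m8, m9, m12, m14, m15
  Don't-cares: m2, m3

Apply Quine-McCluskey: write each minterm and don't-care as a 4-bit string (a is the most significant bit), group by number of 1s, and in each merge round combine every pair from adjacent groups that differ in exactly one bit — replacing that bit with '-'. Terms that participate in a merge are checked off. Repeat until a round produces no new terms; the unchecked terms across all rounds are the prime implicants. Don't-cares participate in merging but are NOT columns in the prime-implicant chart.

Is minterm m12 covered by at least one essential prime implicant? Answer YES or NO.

[col 0] 0001*, 0010*, 0011*, 0100*, 0101*, 1000*, 1001*, 1100*, 1110*, 1111*
[col 1] -001, -100, 0-01, 00-1, 001-, 010-, 1-00, 100-, 11-0, 111-
Prime implicants: -001, -100, 0-01, 00-1, 001-, 010-, 1-00, 100-, 11-0, 111-
PI chart (minterm → PIs covering it):
  1 | -001,0-01,00-1
  4 | -100,010-
  5 | 0-01,010-
  8 | 1-00,100-
  9 | -001,100-
  12 | -100,1-00,11-0
  14 | 11-0,111-
  15 | 111-  (sole → essential)
Essential prime implicants: 111-

NO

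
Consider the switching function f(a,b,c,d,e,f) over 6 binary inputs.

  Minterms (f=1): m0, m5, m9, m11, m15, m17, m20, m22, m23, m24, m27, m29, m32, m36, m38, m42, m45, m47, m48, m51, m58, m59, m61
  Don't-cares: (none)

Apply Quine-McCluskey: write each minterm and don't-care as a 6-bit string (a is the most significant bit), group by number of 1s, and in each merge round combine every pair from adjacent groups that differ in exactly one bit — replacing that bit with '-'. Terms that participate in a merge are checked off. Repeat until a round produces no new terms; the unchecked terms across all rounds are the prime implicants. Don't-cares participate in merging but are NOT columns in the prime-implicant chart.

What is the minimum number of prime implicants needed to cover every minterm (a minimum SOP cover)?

15

size-2^0 implicants → 000000(✓)  000101  001001(✓)  001011(✓)  001111(✓)  010001  010100(✓)  010110(✓)  010111(✓)  011000  011011(✓)  011101(✓)  100000(✓)  100100(✓)  100110(✓)  101010(✓)  101101(✓)  101111(✓)  110000(✓)  110011(✓)  111010(✓)  111011(✓)  111101(✓)
size-2^1 implicants → -00000  -01111  -11011  -11101  0-1011  001-11  0010-1  0101-0  01011-  1-0000  1-1010  1-1101  100-00  1001-0  1011-1  11-011  11101-
Unchecked terms (primes): -00000, -01111, -11011, -11101, 0-1011, 000101, 001-11, 0010-1, 010001, 0101-0, 01011-, 011000, 1-0000, 1-1010, 1-1101, 100-00, 1001-0, 1011-1, 11-011, 11101-
Minterm coverage:
  m0 ⊆ -00000 [E]
  m5 ⊆ 000101 [E]
  m9 ⊆ 0010-1 [E]
  m11 ⊆ 0-1011,001-11,0010-1
  m15 ⊆ -01111,001-11
  m17 ⊆ 010001 [E]
  m20 ⊆ 0101-0 [E]
  m22 ⊆ 0101-0,01011-
  m23 ⊆ 01011- [E]
  m24 ⊆ 011000 [E]
  m27 ⊆ -11011,0-1011
  m29 ⊆ -11101 [E]
  m32 ⊆ -00000,1-0000,100-00
  m36 ⊆ 100-00,1001-0
  m38 ⊆ 1001-0 [E]
  m42 ⊆ 1-1010 [E]
  m45 ⊆ 1-1101,1011-1
  m47 ⊆ -01111,1011-1
  m48 ⊆ 1-0000 [E]
  m51 ⊆ 11-011 [E]
  m58 ⊆ 1-1010,11101-
  m59 ⊆ -11011,11-011,11101-
  m61 ⊆ -11101,1-1101
E = {-00000, -11101, 000101, 0010-1, 010001, 0101-0, 01011-, 011000, 1-0000, 1-1010, 1001-0, 11-011}
Petrick residual → -01111, -11011, 1-1101
Cover = b'c'd'e'f' + b'cdef + bcd'ef + bcde'f + a'b'c'de'f + a'b'cd'f + a'bc'd'e'f + a'bc'df' + a'bc'de + a'bcd'e'f' + ac'd'e'f' + acd'ef' + acde'f + ab'c'df' + abd'ef  |cover|=15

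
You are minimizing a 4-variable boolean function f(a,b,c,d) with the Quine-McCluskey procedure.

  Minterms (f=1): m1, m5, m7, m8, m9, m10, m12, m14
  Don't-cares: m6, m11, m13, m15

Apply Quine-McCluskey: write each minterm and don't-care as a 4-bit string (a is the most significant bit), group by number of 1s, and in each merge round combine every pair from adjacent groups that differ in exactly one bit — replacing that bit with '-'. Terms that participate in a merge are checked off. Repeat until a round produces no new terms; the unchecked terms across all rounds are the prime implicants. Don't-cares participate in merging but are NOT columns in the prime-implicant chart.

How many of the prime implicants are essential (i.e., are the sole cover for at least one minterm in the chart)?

Round 0: 0001✓ 0101✓ 0110✓ 0111✓ 1000✓ 1001✓ 1010✓ 1011✓ 1100✓ 1101✓ 1110✓ 1111✓
Round 1: -001✓ -101✓ -110✓ -111✓ 0-01✓ 01-1✓ 011-✓ 1-00✓ 1-01✓ 1-10✓ 1-11✓ 10-0✓ 10-1✓ 100-✓ 101-✓ 11-0✓ 11-1✓ 110-✓ 111-✓
Round 2: --01 -1-1 -11- 1--0✓ 1--1✓ 1-0-✓ 1-1-✓ 10--✓ 11--✓
Round 3: 1---
PIs = {--01, -1-1, -11-, 1---}
Coverage chart:
  m1: --01 ←essential
  m5: --01,-1-1
  m7: -1-1,-11-
  m8: 1--- ←essential
  m9: --01,1---
  m10: 1--- ←essential
  m12: 1--- ←essential
  m14: -11-,1---
Essential: --01, 1---

2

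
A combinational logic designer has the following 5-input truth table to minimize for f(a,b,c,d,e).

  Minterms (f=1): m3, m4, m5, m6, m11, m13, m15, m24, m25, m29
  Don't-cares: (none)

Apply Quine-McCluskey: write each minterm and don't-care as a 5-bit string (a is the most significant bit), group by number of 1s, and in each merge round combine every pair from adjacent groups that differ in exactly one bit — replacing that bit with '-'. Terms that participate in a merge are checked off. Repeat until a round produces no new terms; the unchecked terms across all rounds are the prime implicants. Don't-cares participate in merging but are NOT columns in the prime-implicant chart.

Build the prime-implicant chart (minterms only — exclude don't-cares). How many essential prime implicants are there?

3

size-2^0 implicants → 00011(✓)  00100(✓)  00101(✓)  00110(✓)  01011(✓)  01101(✓)  01111(✓)  11000(✓)  11001(✓)  11101(✓)
size-2^1 implicants → -1101  0-011  0-101  001-0  0010-  01-11  011-1  11-01  1100-
Unchecked terms (primes): -1101, 0-011, 0-101, 001-0, 0010-, 01-11, 011-1, 11-01, 1100-
Minterm coverage:
  m3 ⊆ 0-011 [E]
  m4 ⊆ 001-0,0010-
  m5 ⊆ 0-101,0010-
  m6 ⊆ 001-0 [E]
  m11 ⊆ 0-011,01-11
  m13 ⊆ -1101,0-101,011-1
  m15 ⊆ 01-11,011-1
  m24 ⊆ 1100- [E]
  m25 ⊆ 11-01,1100-
  m29 ⊆ -1101,11-01
E = {0-011, 001-0, 1100-}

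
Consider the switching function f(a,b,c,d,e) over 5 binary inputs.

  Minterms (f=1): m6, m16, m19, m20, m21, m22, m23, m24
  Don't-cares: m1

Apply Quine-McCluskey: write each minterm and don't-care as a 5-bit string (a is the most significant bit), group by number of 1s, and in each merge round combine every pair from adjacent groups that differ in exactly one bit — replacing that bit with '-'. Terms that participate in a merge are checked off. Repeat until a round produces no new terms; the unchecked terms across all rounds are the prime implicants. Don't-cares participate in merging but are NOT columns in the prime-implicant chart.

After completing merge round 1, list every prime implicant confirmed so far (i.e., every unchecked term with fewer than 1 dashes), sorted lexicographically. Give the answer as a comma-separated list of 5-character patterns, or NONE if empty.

[col 0] 00001, 00110*, 10000*, 10011*, 10100*, 10101*, 10110*, 10111*, 11000*
[col 1] -0110, 1-000, 10-00, 10-11, 101-0*, 101-1*, 1010-*, 1011-*
[col 2] 101--
Prime implicants: -0110, 00001, 1-000, 10-00, 10-11, 101--

00001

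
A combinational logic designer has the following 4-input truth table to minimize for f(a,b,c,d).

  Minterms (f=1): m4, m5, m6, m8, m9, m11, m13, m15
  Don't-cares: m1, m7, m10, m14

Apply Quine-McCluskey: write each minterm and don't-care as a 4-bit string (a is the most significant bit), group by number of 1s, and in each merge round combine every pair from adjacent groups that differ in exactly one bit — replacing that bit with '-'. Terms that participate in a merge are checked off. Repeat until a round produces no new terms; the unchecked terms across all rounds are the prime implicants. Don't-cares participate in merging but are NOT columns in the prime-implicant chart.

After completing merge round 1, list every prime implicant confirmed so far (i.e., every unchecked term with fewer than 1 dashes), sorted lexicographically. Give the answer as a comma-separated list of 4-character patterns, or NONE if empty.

NONE

[col 0] 0001*, 0100*, 0101*, 0110*, 0111*, 1000*, 1001*, 1010*, 1011*, 1101*, 1110*, 1111*
[col 1] -001*, -101*, -110*, -111*, 0-01*, 01-0*, 01-1*, 010-*, 011-*, 1-01*, 1-10*, 1-11*, 10-0*, 10-1*, 100-*, 101-*, 11-1*, 111-*
[col 2] --01, -1-1, -11-, 01--, 1--1, 1-1-, 10--
Prime implicants: --01, -1-1, -11-, 01--, 1--1, 1-1-, 10--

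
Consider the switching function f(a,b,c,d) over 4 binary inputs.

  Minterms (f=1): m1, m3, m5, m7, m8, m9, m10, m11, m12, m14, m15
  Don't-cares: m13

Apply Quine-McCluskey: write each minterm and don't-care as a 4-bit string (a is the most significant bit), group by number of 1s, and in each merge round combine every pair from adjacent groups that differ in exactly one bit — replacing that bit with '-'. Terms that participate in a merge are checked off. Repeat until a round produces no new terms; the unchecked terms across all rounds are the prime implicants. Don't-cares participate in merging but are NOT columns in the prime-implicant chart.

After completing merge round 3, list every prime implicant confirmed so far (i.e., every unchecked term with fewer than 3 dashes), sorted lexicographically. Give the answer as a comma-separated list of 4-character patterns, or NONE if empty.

NONE

size-2^0 implicants → 0001(✓)  0011(✓)  0101(✓)  0111(✓)  1000(✓)  1001(✓)  1010(✓)  1011(✓)  1100(✓)  1101(✓)  1110(✓)  1111(✓)
size-2^1 implicants → -001(✓)  -011(✓)  -101(✓)  -111(✓)  0-01(✓)  0-11(✓)  00-1(✓)  01-1(✓)  1-00(✓)  1-01(✓)  1-10(✓)  1-11(✓)  10-0(✓)  10-1(✓)  100-(✓)  101-(✓)  11-0(✓)  11-1(✓)  110-(✓)  111-(✓)
size-2^2 implicants → --01(✓)  --11(✓)  -0-1(✓)  -1-1(✓)  0--1(✓)  1--0(✓)  1--1(✓)  1-0-(✓)  1-1-(✓)  10--(✓)  11--(✓)
size-2^3 implicants → ---1  1---
Unchecked terms (primes): ---1, 1---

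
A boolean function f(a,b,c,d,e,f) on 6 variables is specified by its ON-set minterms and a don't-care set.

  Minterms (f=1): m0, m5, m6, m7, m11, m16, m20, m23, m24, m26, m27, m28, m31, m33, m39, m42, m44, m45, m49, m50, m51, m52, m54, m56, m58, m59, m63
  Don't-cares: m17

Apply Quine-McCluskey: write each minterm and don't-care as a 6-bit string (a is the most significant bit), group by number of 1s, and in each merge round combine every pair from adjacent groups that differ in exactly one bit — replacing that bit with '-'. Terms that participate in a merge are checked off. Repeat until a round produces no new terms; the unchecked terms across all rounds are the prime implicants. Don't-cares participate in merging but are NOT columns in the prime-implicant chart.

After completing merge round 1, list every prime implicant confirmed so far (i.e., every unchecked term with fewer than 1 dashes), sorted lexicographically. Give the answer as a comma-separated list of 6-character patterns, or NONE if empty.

size-2^0 implicants → 000000(✓)  000101(✓)  000110(✓)  000111(✓)  001011(✓)  010000(✓)  010001(✓)  010100(✓)  010111(✓)  011000(✓)  011010(✓)  011011(✓)  011100(✓)  011111(✓)  100001(✓)  100111(✓)  101010(✓)  101100(✓)  101101(✓)  110001(✓)  110010(✓)  110011(✓)  110100(✓)  110110(✓)  111000(✓)  111010(✓)  111011(✓)  111111(✓)
size-2^1 implicants → -00111  -10001  -10100  -11000(✓)  -11010(✓)  -11011(✓)  -11111(✓)  0-0000  0-0111  0-1011  0001-1  00011-  01-000(✓)  01-100(✓)  01-111  010-00(✓)  01000-  011-00(✓)  011-11(✓)  0110-0(✓)  01101-(✓)  1-0001  1-1010  10110-  11-010(✓)  11-011(✓)  110-10  1100-1  11001-(✓)  1101-0  111-11(✓)  1110-0(✓)  11101-(✓)
size-2^2 implicants → -11-11  -110-0  -1101-  01--00  11-01-
Unchecked terms (primes): -00111, -10001, -10100, -11-11, -110-0, -1101-, 0-0000, 0-0111, 0-1011, 0001-1, 00011-, 01--00, 01-111, 01000-, 1-0001, 1-1010, 10110-, 11-01-, 110-10, 1100-1, 1101-0

NONE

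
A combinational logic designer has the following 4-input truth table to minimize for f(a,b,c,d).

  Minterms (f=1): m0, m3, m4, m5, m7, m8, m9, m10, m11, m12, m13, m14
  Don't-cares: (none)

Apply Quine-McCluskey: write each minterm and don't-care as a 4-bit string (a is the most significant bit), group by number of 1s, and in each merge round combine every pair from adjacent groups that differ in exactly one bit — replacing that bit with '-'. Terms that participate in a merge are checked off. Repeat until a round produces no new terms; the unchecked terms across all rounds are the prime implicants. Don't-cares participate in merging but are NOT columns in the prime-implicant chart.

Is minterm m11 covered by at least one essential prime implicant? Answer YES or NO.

Round 0: 0000✓ 0011✓ 0100✓ 0101✓ 0111✓ 1000✓ 1001✓ 1010✓ 1011✓ 1100✓ 1101✓ 1110✓
Round 1: -000✓ -011 -100✓ -101✓ 0-00✓ 0-11 01-1 010-✓ 1-00✓ 1-01✓ 1-10✓ 10-0✓ 10-1✓ 100-✓ 101-✓ 11-0✓ 110-✓
Round 2: --00 -10- 1--0 1-0- 10--
PIs = {--00, -011, -10-, 0-11, 01-1, 1--0, 1-0-, 10--}
Coverage chart:
  m0: --00 ←essential
  m3: -011,0-11
  m4: --00,-10-
  m5: -10-,01-1
  m7: 0-11,01-1
  m8: --00,1--0,1-0-,10--
  m9: 1-0-,10--
  m10: 1--0,10--
  m11: -011,10--
  m12: --00,-10-,1--0,1-0-
  m13: -10-,1-0-
  m14: 1--0 ←essential
Essential: --00, 1--0

NO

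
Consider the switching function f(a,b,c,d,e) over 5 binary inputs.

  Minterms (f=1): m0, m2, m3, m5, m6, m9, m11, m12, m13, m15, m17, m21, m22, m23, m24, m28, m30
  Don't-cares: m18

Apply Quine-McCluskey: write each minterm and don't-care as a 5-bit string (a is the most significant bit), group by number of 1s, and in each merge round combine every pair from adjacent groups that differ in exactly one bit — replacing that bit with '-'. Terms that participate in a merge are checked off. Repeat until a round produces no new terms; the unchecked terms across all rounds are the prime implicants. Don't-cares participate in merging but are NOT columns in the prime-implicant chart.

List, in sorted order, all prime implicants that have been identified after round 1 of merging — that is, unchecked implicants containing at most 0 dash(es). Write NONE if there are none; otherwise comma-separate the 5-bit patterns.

Round 0: 00000✓ 00010✓ 00011✓ 00101✓ 00110✓ 01001✓ 01011✓ 01100✓ 01101✓ 01111✓ 10001✓ 10010✓ 10101✓ 10110✓ 10111✓ 11000✓ 11100✓ 11110✓
Round 1: -0010✓ -0101 -0110✓ -1100 0-011 0-101 00-10✓ 000-0 0001- 01-01✓ 01-11✓ 010-1✓ 011-1✓ 0110- 1-110 10-01 10-10✓ 101-1 1011- 11-00 111-0
Round 2: -0-10 01--1
PIs = {-0-10, -0101, -1100, 0-011, 0-101, 000-0, 0001-, 01--1, 0110-, 1-110, 10-01, 101-1, 1011-, 11-00, 111-0}

NONE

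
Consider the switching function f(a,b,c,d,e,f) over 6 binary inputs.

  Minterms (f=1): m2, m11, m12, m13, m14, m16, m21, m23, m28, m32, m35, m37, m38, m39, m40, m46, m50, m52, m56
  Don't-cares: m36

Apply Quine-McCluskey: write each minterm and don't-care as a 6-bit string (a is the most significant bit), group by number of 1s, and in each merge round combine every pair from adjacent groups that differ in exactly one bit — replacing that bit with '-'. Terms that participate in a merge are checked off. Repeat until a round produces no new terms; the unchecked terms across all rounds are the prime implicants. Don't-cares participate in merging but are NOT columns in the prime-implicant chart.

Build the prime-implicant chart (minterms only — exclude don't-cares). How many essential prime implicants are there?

size-2^0 implicants → 000010  001011  001100(✓)  001101(✓)  001110(✓)  010000  010101(✓)  010111(✓)  011100(✓)  100000(✓)  100011(✓)  100100(✓)  100101(✓)  100110(✓)  100111(✓)  101000(✓)  101110(✓)  110010  110100(✓)  111000(✓)
size-2^1 implicants → -01110  0-1100  0011-0  00110-  0101-1  1-0100  1-1000  10-000  10-110  100-00  100-11  1001-0(✓)  1001-1(✓)  10010-(✓)  10011-(✓)
size-2^2 implicants → 1001--
Unchecked terms (primes): -01110, 0-1100, 000010, 001011, 0011-0, 00110-, 010000, 0101-1, 1-0100, 1-1000, 10-000, 10-110, 100-00, 100-11, 1001--, 110010
Minterm coverage:
  m2 ⊆ 000010 [E]
  m11 ⊆ 001011 [E]
  m12 ⊆ 0-1100,0011-0,00110-
  m13 ⊆ 00110- [E]
  m14 ⊆ -01110,0011-0
  m16 ⊆ 010000 [E]
  m21 ⊆ 0101-1 [E]
  m23 ⊆ 0101-1 [E]
  m28 ⊆ 0-1100 [E]
  m32 ⊆ 10-000,100-00
  m35 ⊆ 100-11 [E]
  m37 ⊆ 1001-- [E]
  m38 ⊆ 10-110,1001--
  m39 ⊆ 100-11,1001--
  m40 ⊆ 1-1000,10-000
  m46 ⊆ -01110,10-110
  m50 ⊆ 110010 [E]
  m52 ⊆ 1-0100 [E]
  m56 ⊆ 1-1000 [E]
E = {0-1100, 000010, 001011, 00110-, 010000, 0101-1, 1-0100, 1-1000, 100-11, 1001--, 110010}

11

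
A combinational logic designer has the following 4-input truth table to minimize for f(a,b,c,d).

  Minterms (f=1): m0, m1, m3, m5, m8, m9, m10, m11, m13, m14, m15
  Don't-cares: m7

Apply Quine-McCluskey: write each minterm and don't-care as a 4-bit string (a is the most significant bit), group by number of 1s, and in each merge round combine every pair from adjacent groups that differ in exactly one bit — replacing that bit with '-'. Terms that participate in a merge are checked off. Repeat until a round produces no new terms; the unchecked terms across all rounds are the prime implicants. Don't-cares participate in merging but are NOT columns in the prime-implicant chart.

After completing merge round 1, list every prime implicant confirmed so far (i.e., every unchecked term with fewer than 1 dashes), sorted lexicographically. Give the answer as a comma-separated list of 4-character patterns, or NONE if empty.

Round 0: 0000✓ 0001✓ 0011✓ 0101✓ 0111✓ 1000✓ 1001✓ 1010✓ 1011✓ 1101✓ 1110✓ 1111✓
Round 1: -000✓ -001✓ -011✓ -101✓ -111✓ 0-01✓ 0-11✓ 00-1✓ 000-✓ 01-1✓ 1-01✓ 1-10✓ 1-11✓ 10-0✓ 10-1✓ 100-✓ 101-✓ 11-1✓ 111-✓
Round 2: --01✓ --11✓ -0-1✓ -00- -1-1✓ 0--1✓ 1--1✓ 1-1- 10--
Round 3: ---1
PIs = {---1, -00-, 1-1-, 10--}

NONE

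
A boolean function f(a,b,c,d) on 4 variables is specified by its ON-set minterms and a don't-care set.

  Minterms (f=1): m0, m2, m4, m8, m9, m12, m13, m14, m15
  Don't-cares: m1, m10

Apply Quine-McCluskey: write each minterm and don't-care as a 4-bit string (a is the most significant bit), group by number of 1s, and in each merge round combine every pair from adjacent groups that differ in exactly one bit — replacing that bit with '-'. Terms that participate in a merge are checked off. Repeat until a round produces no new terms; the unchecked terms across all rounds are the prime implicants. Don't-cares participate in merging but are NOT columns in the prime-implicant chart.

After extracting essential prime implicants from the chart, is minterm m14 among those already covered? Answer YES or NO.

Round 0: 0000✓ 0001✓ 0010✓ 0100✓ 1000✓ 1001✓ 1010✓ 1100✓ 1101✓ 1110✓ 1111✓
Round 1: -000✓ -001✓ -010✓ -100✓ 0-00✓ 00-0✓ 000-✓ 1-00✓ 1-01✓ 1-10✓ 10-0✓ 100-✓ 11-0✓ 11-1✓ 110-✓ 111-✓
Round 2: --00 -0-0 -00- 1--0 1-0- 11--
PIs = {--00, -0-0, -00-, 1--0, 1-0-, 11--}
Coverage chart:
  m0: --00,-0-0,-00-
  m2: -0-0 ←essential
  m4: --00 ←essential
  m8: --00,-0-0,-00-,1--0,1-0-
  m9: -00-,1-0-
  m12: --00,1--0,1-0-,11--
  m13: 1-0-,11--
  m14: 1--0,11--
  m15: 11-- ←essential
Essential: --00, -0-0, 11--

YES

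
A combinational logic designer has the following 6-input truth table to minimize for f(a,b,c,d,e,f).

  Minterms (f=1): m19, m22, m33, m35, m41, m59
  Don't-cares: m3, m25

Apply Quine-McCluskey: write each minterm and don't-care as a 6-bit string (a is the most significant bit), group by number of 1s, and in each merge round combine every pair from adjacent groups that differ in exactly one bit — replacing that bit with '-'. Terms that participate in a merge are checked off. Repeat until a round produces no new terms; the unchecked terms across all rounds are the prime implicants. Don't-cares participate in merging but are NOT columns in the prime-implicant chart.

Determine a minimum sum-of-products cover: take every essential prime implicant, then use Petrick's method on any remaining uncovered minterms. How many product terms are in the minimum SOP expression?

[col 0] 000011*, 010011*, 010110, 011001, 100001*, 100011*, 101001*, 111011
[col 1] -00011, 0-0011, 10-001, 1000-1
Prime implicants: -00011, 0-0011, 010110, 011001, 10-001, 1000-1, 111011
PI chart (minterm → PIs covering it):
  19 | 0-0011  (sole → essential)
  22 | 010110  (sole → essential)
  33 | 10-001,1000-1
  35 | -00011,1000-1
  41 | 10-001  (sole → essential)
  59 | 111011  (sole → essential)
Essential prime implicants: 0-0011, 010110, 10-001, 111011
Petrick residual → -00011
Minimum SOP uses 5 PIs: b'c'd'ef + a'c'd'ef + a'bc'def' + ab'd'e'f + abcd'ef

5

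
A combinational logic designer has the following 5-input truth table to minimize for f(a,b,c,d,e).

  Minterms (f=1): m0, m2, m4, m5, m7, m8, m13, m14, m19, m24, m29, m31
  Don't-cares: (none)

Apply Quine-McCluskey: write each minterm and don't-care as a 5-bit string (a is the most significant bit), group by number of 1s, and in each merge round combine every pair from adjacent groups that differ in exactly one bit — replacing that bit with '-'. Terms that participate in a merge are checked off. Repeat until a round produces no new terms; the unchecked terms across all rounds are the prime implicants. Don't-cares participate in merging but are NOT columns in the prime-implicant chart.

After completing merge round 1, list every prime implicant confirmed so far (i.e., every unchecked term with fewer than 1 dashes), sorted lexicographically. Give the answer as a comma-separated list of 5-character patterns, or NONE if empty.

01110, 10011

Round 0: 00000✓ 00010✓ 00100✓ 00101✓ 00111✓ 01000✓ 01101✓ 01110 10011 11000✓ 11101✓ 11111✓
Round 1: -1000 -1101 0-000 0-101 00-00 000-0 001-1 0010- 111-1
PIs = {-1000, -1101, 0-000, 0-101, 00-00, 000-0, 001-1, 0010-, 01110, 10011, 111-1}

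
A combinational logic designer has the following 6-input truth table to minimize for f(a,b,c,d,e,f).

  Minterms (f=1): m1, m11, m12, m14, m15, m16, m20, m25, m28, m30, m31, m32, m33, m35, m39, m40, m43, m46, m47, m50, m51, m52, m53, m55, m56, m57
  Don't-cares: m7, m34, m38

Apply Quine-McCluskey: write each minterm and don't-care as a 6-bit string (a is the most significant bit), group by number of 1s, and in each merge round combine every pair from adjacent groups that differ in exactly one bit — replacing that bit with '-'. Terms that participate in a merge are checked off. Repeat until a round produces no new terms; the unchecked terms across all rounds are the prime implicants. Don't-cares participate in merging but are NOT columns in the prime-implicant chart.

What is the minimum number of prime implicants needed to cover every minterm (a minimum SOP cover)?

12

size-2^0 implicants → 000001(✓)  000111(✓)  001011(✓)  001100(✓)  001110(✓)  001111(✓)  010000(✓)  010100(✓)  011001(✓)  011100(✓)  011110(✓)  011111(✓)  100000(✓)  100001(✓)  100010(✓)  100011(✓)  100110(✓)  100111(✓)  101000(✓)  101011(✓)  101110(✓)  101111(✓)  110010(✓)  110011(✓)  110100(✓)  110101(✓)  110111(✓)  111000(✓)  111001(✓)
size-2^1 implicants → -00001  -00111(✓)  -01011(✓)  -01110(✓)  -01111(✓)  -10100  -11001  0-1100(✓)  0-1110(✓)  0-1111(✓)  00-111(✓)  001-11(✓)  0011-0(✓)  00111-(✓)  01-100  010-00  0111-0(✓)  01111-(✓)  1-0010(✓)  1-0011(✓)  1-0111(✓)  1-1000  10-000  10-011(✓)  10-110(✓)  10-111(✓)  100-10(✓)  100-11(✓)  1000-0(✓)  1000-1(✓)  10000-(✓)  10001-(✓)  10011-(✓)  101-11(✓)  10111-(✓)  110-11(✓)  11001-(✓)  1101-1  11010-  11100-
size-2^2 implicants → -0-111  -01-11  -0111-  0-11-0  0-111-  1-0-11  1-001-  10--11  10-11-  100-1-  1000--
Unchecked terms (primes): -0-111, -00001, -01-11, -0111-, -10100, -11001, 0-11-0, 0-111-, 01-100, 010-00, 1-0-11, 1-001-, 1-1000, 10--11, 10-000, 10-11-, 100-1-, 1000--, 1101-1, 11010-, 11100-
Minterm coverage:
  m1 ⊆ -00001 [E]
  m11 ⊆ -01-11 [E]
  m12 ⊆ 0-11-0 [E]
  m14 ⊆ -0111-,0-11-0,0-111-
  m15 ⊆ -0-111,-01-11,-0111-,0-111-
  m16 ⊆ 010-00 [E]
  m20 ⊆ -10100,01-100,010-00
  m25 ⊆ -11001 [E]
  m28 ⊆ 0-11-0,01-100
  m30 ⊆ 0-11-0,0-111-
  m31 ⊆ 0-111- [E]
  m32 ⊆ 10-000,1000--
  m33 ⊆ -00001,1000--
  m35 ⊆ 1-0-11,1-001-,10--11,100-1-,1000--
  m39 ⊆ -0-111,1-0-11,10--11,10-11-,100-1-
  m40 ⊆ 1-1000,10-000
  m43 ⊆ -01-11,10--11
  m46 ⊆ -0111-,10-11-
  m47 ⊆ -0-111,-01-11,-0111-,10--11,10-11-
  m50 ⊆ 1-001- [E]
  m51 ⊆ 1-0-11,1-001-
  m52 ⊆ -10100,11010-
  m53 ⊆ 1101-1,11010-
  m55 ⊆ 1-0-11,1101-1
  m56 ⊆ 1-1000,11100-
  m57 ⊆ -11001,11100-
E = {-00001, -01-11, -11001, 0-11-0, 0-111-, 010-00, 1-001-}
Petrick residual → -0111-, 1-0-11, 1-1000, 10-000, 11010-
Cover = b'c'd'e'f + b'cef + b'cde + bcd'e'f + a'cdf' + a'cde + a'bc'e'f' + ac'ef + ac'd'e + acd'e'f' + ab'd'e'f' + abc'de'  |cover|=12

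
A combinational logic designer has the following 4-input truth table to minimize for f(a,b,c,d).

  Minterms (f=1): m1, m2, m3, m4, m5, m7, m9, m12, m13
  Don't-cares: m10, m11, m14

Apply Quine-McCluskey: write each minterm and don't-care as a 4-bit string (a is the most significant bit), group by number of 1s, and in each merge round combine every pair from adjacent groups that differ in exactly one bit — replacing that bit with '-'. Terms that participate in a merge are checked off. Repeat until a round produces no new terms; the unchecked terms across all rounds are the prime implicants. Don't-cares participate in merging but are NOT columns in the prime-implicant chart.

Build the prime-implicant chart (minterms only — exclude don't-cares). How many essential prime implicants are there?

3

size-2^0 implicants → 0001(✓)  0010(✓)  0011(✓)  0100(✓)  0101(✓)  0111(✓)  1001(✓)  1010(✓)  1011(✓)  1100(✓)  1101(✓)  1110(✓)
size-2^1 implicants → -001(✓)  -010(✓)  -011(✓)  -100(✓)  -101(✓)  0-01(✓)  0-11(✓)  00-1(✓)  001-(✓)  01-1(✓)  010-(✓)  1-01(✓)  1-10  10-1(✓)  101-(✓)  11-0  110-(✓)
size-2^2 implicants → --01  -0-1  -01-  -10-  0--1
Unchecked terms (primes): --01, -0-1, -01-, -10-, 0--1, 1-10, 11-0
Minterm coverage:
  m1 ⊆ --01,-0-1,0--1
  m2 ⊆ -01- [E]
  m3 ⊆ -0-1,-01-,0--1
  m4 ⊆ -10- [E]
  m5 ⊆ --01,-10-,0--1
  m7 ⊆ 0--1 [E]
  m9 ⊆ --01,-0-1
  m12 ⊆ -10-,11-0
  m13 ⊆ --01,-10-
E = {-01-, -10-, 0--1}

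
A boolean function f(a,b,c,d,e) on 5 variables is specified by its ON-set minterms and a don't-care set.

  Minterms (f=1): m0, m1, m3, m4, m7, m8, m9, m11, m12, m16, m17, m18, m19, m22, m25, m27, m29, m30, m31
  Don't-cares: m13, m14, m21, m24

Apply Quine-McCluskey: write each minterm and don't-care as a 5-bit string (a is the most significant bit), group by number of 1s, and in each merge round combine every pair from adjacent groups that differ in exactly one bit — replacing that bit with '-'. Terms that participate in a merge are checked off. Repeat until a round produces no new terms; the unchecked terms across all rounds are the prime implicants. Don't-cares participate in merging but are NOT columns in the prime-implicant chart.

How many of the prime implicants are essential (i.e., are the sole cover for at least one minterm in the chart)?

size-2^0 implicants → 00000(✓)  00001(✓)  00011(✓)  00100(✓)  00111(✓)  01000(✓)  01001(✓)  01011(✓)  01100(✓)  01101(✓)  01110(✓)  10000(✓)  10001(✓)  10010(✓)  10011(✓)  10101(✓)  10110(✓)  11000(✓)  11001(✓)  11011(✓)  11101(✓)  11110(✓)  11111(✓)
size-2^1 implicants → -0000(✓)  -0001(✓)  -0011(✓)  -1000(✓)  -1001(✓)  -1011(✓)  -1101(✓)  -1110  0-000(✓)  0-001(✓)  0-011(✓)  0-100(✓)  00-00(✓)  00-11  000-1(✓)  0000-(✓)  01-00(✓)  01-01(✓)  010-1(✓)  0100-(✓)  011-0  0110-(✓)  1-000(✓)  1-001(✓)  1-011(✓)  1-101(✓)  1-110  10-01(✓)  10-10  100-0(✓)  100-1(✓)  1000-(✓)  1001-(✓)  11-01(✓)  11-11(✓)  110-1(✓)  1100-(✓)  111-1(✓)  1111-
size-2^2 implicants → --000(✓)  --001(✓)  --011(✓)  -00-1(✓)  -000-(✓)  -1-01  -10-1(✓)  -100-(✓)  0--00  0-0-1(✓)  0-00-(✓)  01-0-  1--01  1-0-1(✓)  1-00-(✓)  100--  11--1
size-2^3 implicants → --0-1  --00-
Unchecked terms (primes): --0-1, --00-, -1-01, -1110, 0--00, 00-11, 01-0-, 011-0, 1--01, 1-110, 10-10, 100--, 11--1, 1111-
Minterm coverage:
  m0 ⊆ --00-,0--00
  m1 ⊆ --0-1,--00-
  m3 ⊆ --0-1,00-11
  m4 ⊆ 0--00 [E]
  m7 ⊆ 00-11 [E]
  m8 ⊆ --00-,0--00,01-0-
  m9 ⊆ --0-1,--00-,-1-01,01-0-
  m11 ⊆ --0-1 [E]
  m12 ⊆ 0--00,01-0-,011-0
  m16 ⊆ --00-,100--
  m17 ⊆ --0-1,--00-,1--01,100--
  m18 ⊆ 10-10,100--
  m19 ⊆ --0-1,100--
  m22 ⊆ 1-110,10-10
  m25 ⊆ --0-1,--00-,-1-01,1--01,11--1
  m27 ⊆ --0-1,11--1
  m29 ⊆ -1-01,1--01,11--1
  m30 ⊆ -1110,1-110,1111-
  m31 ⊆ 11--1,1111-
E = {--0-1, 0--00, 00-11}

3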